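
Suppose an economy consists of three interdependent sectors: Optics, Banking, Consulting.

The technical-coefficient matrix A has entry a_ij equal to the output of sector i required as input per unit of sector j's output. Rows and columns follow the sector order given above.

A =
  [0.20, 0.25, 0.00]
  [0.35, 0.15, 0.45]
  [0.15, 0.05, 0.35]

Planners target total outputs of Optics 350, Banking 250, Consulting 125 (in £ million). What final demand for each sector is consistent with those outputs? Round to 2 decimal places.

d_1 = 217.50, d_2 = 33.75, d_3 = 16.25

I − A =
  [   0.80    -0.25     0.00]
  [  -0.35     0.85    -0.45]
  [  -0.15    -0.05     0.65]
d = (I − A) x:
  d_1 = (+0.80)·350 + (-0.25)·250 + (+0.00)·125 = 217.50
  d_2 = (-0.35)·350 + (+0.85)·250 + (-0.45)·125 = 33.75
  d_3 = (-0.15)·350 + (-0.05)·250 + (+0.65)·125 = 16.25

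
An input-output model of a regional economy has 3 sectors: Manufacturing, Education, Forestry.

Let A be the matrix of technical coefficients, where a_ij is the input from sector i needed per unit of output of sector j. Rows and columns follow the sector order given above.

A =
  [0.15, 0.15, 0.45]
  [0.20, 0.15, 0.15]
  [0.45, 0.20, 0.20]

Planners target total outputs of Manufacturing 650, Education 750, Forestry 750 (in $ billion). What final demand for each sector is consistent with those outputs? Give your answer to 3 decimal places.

d_1 = 102.500, d_2 = 395.000, d_3 = 157.500

I − A =
  [   0.85    -0.15    -0.45]
  [  -0.20     0.85    -0.15]
  [  -0.45    -0.20     0.80]
d = (I − A) x:
  d_1 = (+0.85)·650 + (-0.15)·750 + (-0.45)·750 = 102.500
  d_2 = (-0.20)·650 + (+0.85)·750 + (-0.15)·750 = 395.000
  d_3 = (-0.45)·650 + (-0.20)·750 + (+0.80)·750 = 157.500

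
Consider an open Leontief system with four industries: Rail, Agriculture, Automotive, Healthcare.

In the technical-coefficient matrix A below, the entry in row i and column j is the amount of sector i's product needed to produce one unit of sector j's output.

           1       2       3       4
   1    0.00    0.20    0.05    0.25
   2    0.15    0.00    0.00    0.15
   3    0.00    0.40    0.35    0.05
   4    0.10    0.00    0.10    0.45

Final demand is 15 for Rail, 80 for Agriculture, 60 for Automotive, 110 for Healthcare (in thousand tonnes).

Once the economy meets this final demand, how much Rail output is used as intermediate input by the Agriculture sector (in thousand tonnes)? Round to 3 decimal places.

z_12 = 27.185

I − A =
  [   1.00    -0.20    -0.05    -0.25]
  [  -0.15     1.00     0.00    -0.15]
  [   0.00    -0.40     0.65    -0.05]
  [  -0.10     0.00    -0.10     0.55]
Compute the cofactors C_ij = (−1)^(i+j)·(3×3 minor ij) of I−A; the adjugate is their transpose:
adj(I−A) = Cᵀ =
  [ 0.346500   0.091500   0.055500   0.187500]
  [ 0.062625   0.336000   0.023625   0.122250]
  [ 0.044000   0.211000   0.505500   0.123500]
  [ 0.071000   0.055000   0.102000   0.627500]
det(I−A) = Σ_j (I−A)_1j·C_1j = (1.00)(0.346500) + (-0.20)(0.062625) + (-0.05)(0.044000) + (-0.25)(0.071000) = 0.314025
(I − A)⁻¹ = adj(I−A) / det(I−A) ≈
  [   1.1034     0.2914     0.1767     0.5971]
  [   0.1994     1.0700     0.0752     0.3893]
  [   0.1401     0.6719     1.6097     0.3933]
  [   0.2261     0.1751     0.3248     1.9982]
First solve x = (I − A)⁻¹ d = adj(I−A)·d / det(I−A); in particular x_2 = (0.062625·15 + 0.336000·80 + 0.023625·60 + 0.122250·110) / 0.314025 = 42.684375 / 0.314025 ≈ 135.92668.
Intermediate flow from 1 to 2: z_12 = a_12 · x_2 = 0.20 × 42.684375 / 0.314025 = 8.536875 / 0.314025 ≈ 27.185.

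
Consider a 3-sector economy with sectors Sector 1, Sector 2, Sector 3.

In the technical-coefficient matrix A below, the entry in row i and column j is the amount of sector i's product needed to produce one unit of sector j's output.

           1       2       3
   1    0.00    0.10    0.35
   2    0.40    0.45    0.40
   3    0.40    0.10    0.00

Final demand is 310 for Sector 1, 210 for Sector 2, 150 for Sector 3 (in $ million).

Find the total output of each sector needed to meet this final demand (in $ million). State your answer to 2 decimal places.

x_1 = 609.71, x_2 = 1198.90, x_3 = 513.77

I − A =
  [   1.00    -0.10    -0.35]
  [  -0.40     0.55    -0.40]
  [  -0.40    -0.10     1.00]
Cofactors of I−A, C_ij = (−1)^(i+j)·(minor ij) (rows/columns in the sector order above):
  C_11 = (0.55)(1.00) − (-0.40)(-0.10) = 0.5100
  C_12 = −[(-0.40)(1.00) − (-0.40)(-0.40)] = 0.5600
  C_13 = (-0.40)(-0.10) − (0.55)(-0.40) = 0.2600
  C_21 = −[(-0.10)(1.00) − (-0.35)(-0.10)] = 0.1350
  C_22 = (1.00)(1.00) − (-0.35)(-0.40) = 0.8600
  C_23 = −[(1.00)(-0.10) − (-0.10)(-0.40)] = 0.1400
  C_31 = (-0.10)(-0.40) − (-0.35)(0.55) = 0.2325
  C_32 = −[(1.00)(-0.40) − (-0.35)(-0.40)] = 0.5400
  C_33 = (1.00)(0.55) − (-0.10)(-0.40) = 0.5100
det(I−A) = Σ_j (I−A)_1j·C_1j = (1.00)(0.5100) + (-0.10)(0.5600) + (-0.35)(0.2600) = 0.3630
adj(I−A) = Cᵀ =
  [ 0.5100   0.1350   0.2325]
  [ 0.5600   0.8600   0.5400]
  [ 0.2600   0.1400   0.5100]
(I − A)⁻¹ = adj(I−A) / det(I−A) ≈
  [   1.4050     0.3719     0.6405]
  [   1.5427     2.3691     1.4876]
  [   0.7163     0.3857     1.4050]
x = (I − A)⁻¹ d = adj(I−A)·d / det(I−A), with det(I−A) = 0.3630:
  x_1 = (0.5100·310 + 0.1350·210 + 0.2325·150) / 0.3630 = 221.325 / 0.3630 ≈ 609.71
  x_2 = (0.5600·310 + 0.8600·210 + 0.5400·150) / 0.3630 = 435.20 / 0.3630 ≈ 1198.90
  x_3 = (0.2600·310 + 0.1400·210 + 0.5100·150) / 0.3630 = 186.50 / 0.3630 ≈ 513.77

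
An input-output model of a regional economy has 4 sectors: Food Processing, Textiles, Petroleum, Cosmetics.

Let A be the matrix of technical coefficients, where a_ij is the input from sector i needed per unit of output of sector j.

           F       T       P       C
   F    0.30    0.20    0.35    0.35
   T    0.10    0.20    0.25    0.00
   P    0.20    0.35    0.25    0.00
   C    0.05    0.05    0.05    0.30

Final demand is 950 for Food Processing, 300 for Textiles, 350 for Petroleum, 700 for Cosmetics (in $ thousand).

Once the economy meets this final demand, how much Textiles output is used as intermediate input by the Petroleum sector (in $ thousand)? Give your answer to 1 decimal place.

z_TP = 530.3

I − A =
  [   0.70    -0.20    -0.35    -0.35]
  [  -0.10     0.80    -0.25     0.00]
  [  -0.20    -0.35     0.75     0.00]
  [  -0.05    -0.05    -0.05     0.70]
Compute the cofactors C_ij = (−1)^(i+j)·(3×3 minor ij) of I−A; the adjugate is their transpose:
adj(I−A) = Cᵀ =
  [ 0.358750   0.210000   0.249375   0.179375]
  [ 0.087500   0.301875   0.144375   0.043750]
  [ 0.136500   0.196875   0.362250   0.068250]
  [ 0.041625   0.050625   0.054000   0.265500]
det(I−A) = Σ_j (I−A)_1j·C_1j = (0.70)(0.358750) + (-0.20)(0.087500) + (-0.35)(0.136500) + (-0.35)(0.041625) = 0.17128125
(I − A)⁻¹ = adj(I−A) / det(I−A) ≈
  [   2.0945     1.2261     1.4559     1.0473]
  [   0.5109     1.7625     0.8429     0.2554]
  [   0.7969     1.1494     2.1149     0.3985]
  [   0.2430     0.2956     0.3153     1.5501]
First solve x = (I − A)⁻¹ d = adj(I−A)·d / det(I−A); in particular x_P = (0.136500·950 + 0.196875·300 + 0.362250·350 + 0.068250·700) / 0.17128125 = 363.30 / 0.17128125 ≈ 2121.073.
Intermediate flow from T to P: z_TP = a_TP · x_P = 0.25 × 363.30 / 0.17128125 = 90.825 / 0.17128125 ≈ 530.3.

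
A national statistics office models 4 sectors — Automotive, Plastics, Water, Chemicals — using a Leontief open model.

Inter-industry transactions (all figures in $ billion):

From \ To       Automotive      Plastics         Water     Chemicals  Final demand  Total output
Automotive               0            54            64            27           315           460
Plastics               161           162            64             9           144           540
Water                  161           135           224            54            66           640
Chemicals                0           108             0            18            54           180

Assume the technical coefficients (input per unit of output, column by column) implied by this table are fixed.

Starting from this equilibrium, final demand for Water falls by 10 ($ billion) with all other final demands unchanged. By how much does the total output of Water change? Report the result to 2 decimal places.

Δx_W = -18.57

Technical coefficients a_ij = z_ij / X_j:
  a_AA = 0/460 = 0.00, a_PA = 161/460 = 0.35, a_WA = 161/460 = 0.35, a_CA = 0/460 = 0.00
  a_AP = 54/540 = 0.10, a_PP = 162/540 = 0.30, a_WP = 135/540 = 0.25, a_CP = 108/540 = 0.20
  a_AW = 64/640 = 0.10, a_PW = 64/640 = 0.10, a_WW = 224/640 = 0.35, a_CW = 0/640 = 0.00
  a_AC = 27/180 = 0.15, a_PC = 9/180 = 0.05, a_WC = 54/180 = 0.30, a_CC = 18/180 = 0.10
I − A =
  [   1.00    -0.10    -0.10    -0.15]
  [  -0.35     0.70    -0.10    -0.05]
  [  -0.35    -0.25     0.65    -0.30]
  [   0.00    -0.20     0.00     0.90]
Compute the cofactors C_ij = (−1)^(i+j)·(3×3 minor ij) of I−A; the adjugate is their transpose:
adj(I−A) = Cᵀ =
  [ 0.374500   0.106500   0.074000   0.093000]
  [ 0.236250   0.553500   0.121500   0.110625]
  [ 0.316750   0.327000   0.578000   0.263625]
  [ 0.052500   0.123000   0.027000   0.370500]
det(I−A) = Σ_j (I−A)_1j·C_1j = (1.00)(0.374500) + (-0.10)(0.236250) + (-0.10)(0.316750) + (-0.15)(0.052500) = 0.311325
(I − A)⁻¹ = adj(I−A) / det(I−A) ≈
  [   1.2029     0.3421     0.2377     0.2987]
  [   0.7589     1.7779     0.3903     0.3553]
  [   1.0174     1.0503     1.8566     0.8468]
  [   0.1686     0.3951     0.0867     1.1901]
Δx = (I − A)⁻¹ Δd with Δd having -10 in the Water component and 0 elsewhere.
So Δx_W = L_WW · (-10), where L_WW = adj(I−A)_WW / det(I−A) = 0.578000 / 0.311325.
Δx_W = 0.578000 × (-10) / 0.311325 = -5.78 / 0.311325 ≈ -18.57.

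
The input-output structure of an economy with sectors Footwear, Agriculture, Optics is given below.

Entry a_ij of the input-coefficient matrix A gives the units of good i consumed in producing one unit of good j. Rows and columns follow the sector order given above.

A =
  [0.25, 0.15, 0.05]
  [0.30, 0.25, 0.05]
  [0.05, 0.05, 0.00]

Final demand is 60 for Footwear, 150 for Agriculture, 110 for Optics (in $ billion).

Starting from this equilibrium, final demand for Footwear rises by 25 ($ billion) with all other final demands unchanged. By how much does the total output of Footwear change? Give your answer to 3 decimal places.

Δx_F = 36.455

I − A =
  [   0.75    -0.15    -0.05]
  [  -0.30     0.75    -0.05]
  [  -0.05    -0.05     1.00]
Cofactors of I−A, C_ij = (−1)^(i+j)·(minor ij) (rows/columns in the sector order above):
  C_11 = (0.75)(1.00) − (-0.05)(-0.05) = 0.7475
  C_12 = −[(-0.30)(1.00) − (-0.05)(-0.05)] = 0.3025
  C_13 = (-0.30)(-0.05) − (0.75)(-0.05) = 0.0525
  C_21 = −[(-0.15)(1.00) − (-0.05)(-0.05)] = 0.1525
  C_22 = (0.75)(1.00) − (-0.05)(-0.05) = 0.7475
  C_23 = −[(0.75)(-0.05) − (-0.15)(-0.05)] = 0.0450
  C_31 = (-0.15)(-0.05) − (-0.05)(0.75) = 0.0450
  C_32 = −[(0.75)(-0.05) − (-0.05)(-0.30)] = 0.0525
  C_33 = (0.75)(0.75) − (-0.15)(-0.30) = 0.5175
det(I−A) = Σ_j (I−A)_1j·C_1j = (0.75)(0.7475) + (-0.15)(0.3025) + (-0.05)(0.0525) = 0.512625
adj(I−A) = Cᵀ =
  [ 0.7475   0.1525   0.0450]
  [ 0.3025   0.7475   0.0525]
  [ 0.0525   0.0450   0.5175]
(I − A)⁻¹ = adj(I−A) / det(I−A) ≈
  [   1.4582     0.2975     0.0878]
  [   0.5901     1.4582     0.1024]
  [   0.1024     0.0878     1.0095]
Δx = (I − A)⁻¹ Δd with Δd having +25 in the Footwear component and 0 elsewhere.
So Δx_F = L_FF · (+25), where L_FF = adj(I−A)_FF / det(I−A) = 0.7475 / 0.512625.
Δx_F = 0.7475 × (+25) / 0.512625 = 18.6875 / 0.512625 ≈ 36.455.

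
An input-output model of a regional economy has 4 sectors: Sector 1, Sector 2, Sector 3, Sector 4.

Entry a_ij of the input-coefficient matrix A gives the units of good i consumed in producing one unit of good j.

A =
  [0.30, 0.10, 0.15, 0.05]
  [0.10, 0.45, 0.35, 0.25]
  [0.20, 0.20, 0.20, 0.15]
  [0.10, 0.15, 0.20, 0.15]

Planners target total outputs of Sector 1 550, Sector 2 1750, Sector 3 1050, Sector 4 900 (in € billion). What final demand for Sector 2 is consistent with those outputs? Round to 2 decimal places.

I − A =
  [   0.70    -0.10    -0.15    -0.05]
  [  -0.10     0.55    -0.35    -0.25]
  [  -0.20    -0.20     0.80    -0.15]
  [  -0.10    -0.15    -0.20     0.85]
d = (I − A) x:
  d_1 = (+0.70)·550 + (-0.10)·1750 + (-0.15)·1050 + (-0.05)·900 = 7.50
  d_2 = (-0.10)·550 + (+0.55)·1750 + (-0.35)·1050 + (-0.25)·900 = 315.00
  d_3 = (-0.20)·550 + (-0.20)·1750 + (+0.80)·1050 + (-0.15)·900 = 245.00
  d_4 = (-0.10)·550 + (-0.15)·1750 + (-0.20)·1050 + (+0.85)·900 = 237.50

d_2 = 315.00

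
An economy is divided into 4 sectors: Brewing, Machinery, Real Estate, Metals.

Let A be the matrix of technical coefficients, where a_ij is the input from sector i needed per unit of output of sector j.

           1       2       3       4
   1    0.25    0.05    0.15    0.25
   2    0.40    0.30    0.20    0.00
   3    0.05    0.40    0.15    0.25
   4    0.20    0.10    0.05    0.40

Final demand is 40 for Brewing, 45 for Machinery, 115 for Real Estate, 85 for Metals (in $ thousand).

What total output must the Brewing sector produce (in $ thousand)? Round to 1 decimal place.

x_1 = 259.6

I − A =
  [   0.75    -0.05    -0.15    -0.25]
  [  -0.40     0.70    -0.20     0.00]
  [  -0.05    -0.40     0.85    -0.25]
  [  -0.20    -0.10    -0.05     0.60]
Compute the cofactors C_ij = (−1)^(i+j)·(3×3 minor ij) of I−A; the adjugate is their transpose:
adj(I−A) = Cᵀ =
  [ 0.295250   0.090875   0.082750   0.157500]
  [ 0.215000   0.318000   0.121000   0.140000]
  [ 0.162000   0.184000   0.258000   0.175000]
  [ 0.147750   0.098625   0.069250   0.339500]
det(I−A) = Σ_j (I−A)_1j·C_1j = (0.75)(0.295250) + (-0.05)(0.215000) + (-0.15)(0.162000) + (-0.25)(0.147750) = 0.14945
(I − A)⁻¹ = adj(I−A) / det(I−A) ≈
  [   1.9756     0.6081     0.5537     1.0539]
  [   1.4386     2.1278     0.8096     0.9368]
  [   1.0840     1.2312     1.7263     1.1710]
  [   0.9886     0.6599     0.4634     2.2717]
x = (I − A)⁻¹ d = adj(I−A)·d / det(I−A), with det(I−A) = 0.14945:
  x_1 = (0.295250·40 + 0.090875·45 + 0.082750·115 + 0.157500·85) / 0.14945 = 38.803125 / 0.14945 ≈ 259.6
  x_2 = (0.215000·40 + 0.318000·45 + 0.121000·115 + 0.140000·85) / 0.14945 = 48.725 / 0.14945 ≈ 326.0
  x_3 = (0.162000·40 + 0.184000·45 + 0.258000·115 + 0.175000·85) / 0.14945 = 59.305 / 0.14945 ≈ 396.8
  x_4 = (0.147750·40 + 0.098625·45 + 0.069250·115 + 0.339500·85) / 0.14945 = 47.169375 / 0.14945 ≈ 315.6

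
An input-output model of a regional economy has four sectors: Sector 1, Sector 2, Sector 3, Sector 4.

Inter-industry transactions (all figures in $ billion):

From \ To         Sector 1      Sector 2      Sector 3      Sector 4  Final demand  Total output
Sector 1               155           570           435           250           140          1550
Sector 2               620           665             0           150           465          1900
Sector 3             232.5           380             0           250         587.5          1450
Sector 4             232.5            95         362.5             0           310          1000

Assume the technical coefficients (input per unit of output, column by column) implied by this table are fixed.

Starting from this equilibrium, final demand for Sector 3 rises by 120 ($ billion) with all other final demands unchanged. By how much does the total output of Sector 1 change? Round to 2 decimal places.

Technical coefficients a_ij = z_ij / X_j:
  a_11 = 155/1550 = 0.10, a_21 = 620/1550 = 0.40, a_31 = 232.5/1550 = 0.15, a_41 = 232.5/1550 = 0.15
  a_12 = 570/1900 = 0.30, a_22 = 665/1900 = 0.35, a_32 = 380/1900 = 0.20, a_42 = 95/1900 = 0.05
  a_13 = 435/1450 = 0.30, a_23 = 0/1450 = 0.00, a_33 = 0/1450 = 0.00, a_43 = 362.5/1450 = 0.25
  a_14 = 250/1000 = 0.25, a_24 = 150/1000 = 0.15, a_34 = 250/1000 = 0.25, a_44 = 0/1000 = 0.00
I − A =
  [   0.90    -0.30    -0.30    -0.25]
  [  -0.40     0.65     0.00    -0.15]
  [  -0.15    -0.20     1.00    -0.25]
  [  -0.15    -0.05    -0.25     1.00]
Compute the cofactors C_ij = (−1)^(i+j)·(3×3 minor ij) of I−A; the adjugate is their transpose:
adj(I−A) = Cᵀ =
  [ 0.594375   0.370000   0.244625   0.265250]
  [ 0.403125   0.740625   0.185500   0.258250]
  [ 0.210250   0.241875   0.422125   0.194375]
  [ 0.161875   0.153000   0.151500   0.411750]
det(I−A) = Σ_j (I−A)_1j·C_1j = (0.90)(0.594375) + (-0.30)(0.403125) + (-0.30)(0.210250) + (-0.25)(0.161875) = 0.31045625
(I − A)⁻¹ = adj(I−A) / det(I−A) ≈
  [   1.9145     1.1918     0.7880     0.8544]
  [   1.2985     2.3856     0.5975     0.8318]
  [   0.6772     0.7791     1.3597     0.6261]
  [   0.5214     0.4928     0.4880     1.3263]
Δx = (I − A)⁻¹ Δd with Δd having +120 in the Sector 3 component and 0 elsewhere.
So Δx_1 = L_13 · (+120), where L_13 = adj(I−A)_13 / det(I−A) = 0.244625 / 0.31045625.
Δx_1 = 0.244625 × (+120) / 0.31045625 = 29.355 / 0.31045625 ≈ 94.55.

Δx_1 = 94.55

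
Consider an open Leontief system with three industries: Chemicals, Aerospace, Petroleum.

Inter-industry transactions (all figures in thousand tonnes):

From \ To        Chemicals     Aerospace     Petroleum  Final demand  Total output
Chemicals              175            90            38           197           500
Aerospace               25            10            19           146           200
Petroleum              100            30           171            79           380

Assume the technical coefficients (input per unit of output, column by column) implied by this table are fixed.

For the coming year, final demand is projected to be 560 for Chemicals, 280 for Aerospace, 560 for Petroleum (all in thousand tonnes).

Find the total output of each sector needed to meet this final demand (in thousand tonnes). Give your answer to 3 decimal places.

x_1 = 1434.633, x_2 = 457.862, x_3 = 1664.738

Technical coefficients a_ij = z_ij / X_j:
  a_11 = 175/500 = 0.35, a_21 = 25/500 = 0.05, a_31 = 100/500 = 0.20
  a_12 = 90/200 = 0.45, a_22 = 10/200 = 0.05, a_32 = 30/200 = 0.15
  a_13 = 38/380 = 0.10, a_23 = 19/380 = 0.05, a_33 = 171/380 = 0.45
I − A =
  [   0.65    -0.45    -0.10]
  [  -0.05     0.95    -0.05]
  [  -0.20    -0.15     0.55]
Cofactors of I−A, C_ij = (−1)^(i+j)·(minor ij) (rows/columns in the sector order above):
  C_11 = (0.95)(0.55) − (-0.05)(-0.15) = 0.5150
  C_12 = −[(-0.05)(0.55) − (-0.05)(-0.20)] = 0.0375
  C_13 = (-0.05)(-0.15) − (0.95)(-0.20) = 0.1975
  C_21 = −[(-0.45)(0.55) − (-0.10)(-0.15)] = 0.2625
  C_22 = (0.65)(0.55) − (-0.10)(-0.20) = 0.3375
  C_23 = −[(0.65)(-0.15) − (-0.45)(-0.20)] = 0.1875
  C_31 = (-0.45)(-0.05) − (-0.10)(0.95) = 0.1175
  C_32 = −[(0.65)(-0.05) − (-0.10)(-0.05)] = 0.0375
  C_33 = (0.65)(0.95) − (-0.45)(-0.05) = 0.5950
det(I−A) = Σ_j (I−A)_1j·C_1j = (0.65)(0.5150) + (-0.45)(0.0375) + (-0.10)(0.1975) = 0.298125
adj(I−A) = Cᵀ =
  [ 0.5150   0.2625   0.1175]
  [ 0.0375   0.3375   0.0375]
  [ 0.1975   0.1875   0.5950]
(I − A)⁻¹ = adj(I−A) / det(I−A) ≈
  [   1.7275     0.8805     0.3941]
  [   0.1258     1.1321     0.1258]
  [   0.6625     0.6289     1.9958]
x = (I − A)⁻¹ d = adj(I−A)·d / det(I−A), with det(I−A) = 0.298125:
  x_1 = (0.5150·560 + 0.2625·280 + 0.1175·560) / 0.298125 = 427.70 / 0.298125 ≈ 1434.633
  x_2 = (0.0375·560 + 0.3375·280 + 0.0375·560) / 0.298125 = 136.50 / 0.298125 ≈ 457.862
  x_3 = (0.1975·560 + 0.1875·280 + 0.5950·560) / 0.298125 = 496.30 / 0.298125 ≈ 1664.738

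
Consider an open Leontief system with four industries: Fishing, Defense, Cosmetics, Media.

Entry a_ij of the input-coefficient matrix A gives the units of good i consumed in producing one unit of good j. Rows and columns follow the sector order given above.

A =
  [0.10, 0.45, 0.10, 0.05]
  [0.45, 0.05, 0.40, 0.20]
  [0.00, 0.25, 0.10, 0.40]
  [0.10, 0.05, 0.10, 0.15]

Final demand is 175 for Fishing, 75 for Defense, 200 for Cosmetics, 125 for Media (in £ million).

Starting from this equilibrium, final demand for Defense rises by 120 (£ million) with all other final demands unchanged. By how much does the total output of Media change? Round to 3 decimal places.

Δx_M = 37.264

I − A =
  [   0.90    -0.45    -0.10    -0.05]
  [  -0.45     0.95    -0.40    -0.20]
  [   0.00    -0.25     0.90    -0.40]
  [  -0.10    -0.05    -0.10     0.85]
Compute the cofactors C_ij = (−1)^(i+j)·(3×3 minor ij) of I−A; the adjugate is their transpose:
adj(I−A) = Cᵀ =
  [ 0.581750   0.353000   0.247500   0.233750]
  [ 0.360250   0.644000   0.364500   0.344250]
  [ 0.147625   0.226000   0.530750   0.311625]
  [ 0.107000   0.106000   0.113000   0.486000]
det(I−A) = Σ_j (I−A)_1j·C_1j = (0.90)(0.581750) + (-0.45)(0.360250) + (-0.10)(0.147625) + (-0.05)(0.107000) = 0.34135
(I − A)⁻¹ = adj(I−A) / det(I−A) ≈
  [   1.7043     1.0341     0.7251     0.6848]
  [   1.0554     1.8866     1.0678     1.0085]
  [   0.4325     0.6621     1.5549     0.9129]
  [   0.3135     0.3105     0.3310     1.4238]
Δx = (I − A)⁻¹ Δd with Δd having +120 in the Defense component and 0 elsewhere.
So Δx_M = L_MD · (+120), where L_MD = adj(I−A)_MD / det(I−A) = 0.106000 / 0.34135.
Δx_M = 0.106000 × (+120) / 0.34135 = 12.72 / 0.34135 ≈ 37.264.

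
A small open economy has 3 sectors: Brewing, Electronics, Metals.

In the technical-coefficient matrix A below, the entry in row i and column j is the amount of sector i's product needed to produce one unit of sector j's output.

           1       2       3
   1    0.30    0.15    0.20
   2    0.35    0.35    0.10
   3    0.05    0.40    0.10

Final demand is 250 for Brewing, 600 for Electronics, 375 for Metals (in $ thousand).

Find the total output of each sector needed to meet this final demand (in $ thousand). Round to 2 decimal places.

x_1 = 1068.98, x_2 = 1687.29, x_3 = 1225.96

I − A =
  [   0.70    -0.15    -0.20]
  [  -0.35     0.65    -0.10]
  [  -0.05    -0.40     0.90]
Cofactors of I−A, C_ij = (−1)^(i+j)·(minor ij) (rows/columns in the sector order above):
  C_11 = (0.65)(0.90) − (-0.10)(-0.40) = 0.5450
  C_12 = −[(-0.35)(0.90) − (-0.10)(-0.05)] = 0.3200
  C_13 = (-0.35)(-0.40) − (0.65)(-0.05) = 0.1725
  C_21 = −[(-0.15)(0.90) − (-0.20)(-0.40)] = 0.2150
  C_22 = (0.70)(0.90) − (-0.20)(-0.05) = 0.6200
  C_23 = −[(0.70)(-0.40) − (-0.15)(-0.05)] = 0.2875
  C_31 = (-0.15)(-0.10) − (-0.20)(0.65) = 0.1450
  C_32 = −[(0.70)(-0.10) − (-0.20)(-0.35)] = 0.1400
  C_33 = (0.70)(0.65) − (-0.15)(-0.35) = 0.4025
det(I−A) = Σ_j (I−A)_1j·C_1j = (0.70)(0.5450) + (-0.15)(0.3200) + (-0.20)(0.1725) = 0.2990
adj(I−A) = Cᵀ =
  [ 0.5450   0.2150   0.1450]
  [ 0.3200   0.6200   0.1400]
  [ 0.1725   0.2875   0.4025]
(I − A)⁻¹ = adj(I−A) / det(I−A) ≈
  [   1.8227     0.7191     0.4849]
  [   1.0702     2.0736     0.4682]
  [   0.5769     0.9615     1.3462]
x = (I − A)⁻¹ d = adj(I−A)·d / det(I−A), with det(I−A) = 0.2990:
  x_1 = (0.5450·250 + 0.2150·600 + 0.1450·375) / 0.2990 = 319.625 / 0.2990 ≈ 1068.98
  x_2 = (0.3200·250 + 0.6200·600 + 0.1400·375) / 0.2990 = 504.50 / 0.2990 ≈ 1687.29
  x_3 = (0.1725·250 + 0.2875·600 + 0.4025·375) / 0.2990 = 366.5625 / 0.2990 ≈ 1225.96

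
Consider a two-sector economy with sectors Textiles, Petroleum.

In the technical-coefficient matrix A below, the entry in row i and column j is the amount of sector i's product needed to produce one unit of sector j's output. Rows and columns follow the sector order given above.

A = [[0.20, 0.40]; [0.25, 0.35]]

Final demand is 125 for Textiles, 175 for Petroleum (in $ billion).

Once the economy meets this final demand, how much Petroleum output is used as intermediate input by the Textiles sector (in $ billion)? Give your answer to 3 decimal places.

I − A =
  [   0.80    -0.40]
  [  -0.25     0.65]
det(I−A) = (0.80)(0.65) − (-0.40)(-0.25) = 0.4200
adj(I−A) = [[0.65, 0.40], [0.25, 0.80]]
(I − A)⁻¹ = adj(I−A) / det(I−A) ≈
  [   1.5476     0.9524]
  [   0.5952     1.9048]
First solve x = (I − A)⁻¹ d = adj(I−A)·d / det(I−A); in particular x_1 = (0.65·125 + 0.40·175) / 0.4200 = 151.25 / 0.4200 ≈ 360.11905.
Intermediate flow from 2 to 1: z_21 = a_21 · x_1 = 0.25 × 151.25 / 0.4200 = 37.8125 / 0.4200 ≈ 90.030.

z_21 = 90.030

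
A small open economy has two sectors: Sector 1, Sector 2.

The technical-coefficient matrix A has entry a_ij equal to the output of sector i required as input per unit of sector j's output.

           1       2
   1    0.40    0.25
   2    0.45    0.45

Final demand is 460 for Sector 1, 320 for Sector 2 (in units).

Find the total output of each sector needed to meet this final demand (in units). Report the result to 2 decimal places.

x_1 = 1531.03, x_2 = 1834.48

I − A =
  [   0.60    -0.25]
  [  -0.45     0.55]
det(I−A) = (0.60)(0.55) − (-0.25)(-0.45) = 0.2175
adj(I−A) = [[0.55, 0.25], [0.45, 0.60]]
(I − A)⁻¹ = adj(I−A) / det(I−A) ≈
  [   2.5287     1.1494]
  [   2.0690     2.7586]
x = (I − A)⁻¹ d = adj(I−A)·d / det(I−A), with det(I−A) = 0.2175:
  x_1 = (0.55·460 + 0.25·320) / 0.2175 = 333.00 / 0.2175 ≈ 1531.03
  x_2 = (0.45·460 + 0.60·320) / 0.2175 = 399.00 / 0.2175 ≈ 1834.48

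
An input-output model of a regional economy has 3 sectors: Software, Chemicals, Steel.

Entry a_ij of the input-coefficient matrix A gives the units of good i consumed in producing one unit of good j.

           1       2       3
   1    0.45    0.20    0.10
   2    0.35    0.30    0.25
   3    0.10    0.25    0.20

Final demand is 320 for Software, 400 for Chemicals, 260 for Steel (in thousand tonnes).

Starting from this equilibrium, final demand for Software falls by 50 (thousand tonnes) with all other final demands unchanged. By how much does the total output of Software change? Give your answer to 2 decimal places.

I − A =
  [   0.55    -0.20    -0.10]
  [  -0.35     0.70    -0.25]
  [  -0.10    -0.25     0.80]
Cofactors of I−A, C_ij = (−1)^(i+j)·(minor ij) (rows/columns in the sector order above):
  C_11 = (0.70)(0.80) − (-0.25)(-0.25) = 0.4975
  C_12 = −[(-0.35)(0.80) − (-0.25)(-0.10)] = 0.3050
  C_13 = (-0.35)(-0.25) − (0.70)(-0.10) = 0.1575
  C_21 = −[(-0.20)(0.80) − (-0.10)(-0.25)] = 0.1850
  C_22 = (0.55)(0.80) − (-0.10)(-0.10) = 0.4300
  C_23 = −[(0.55)(-0.25) − (-0.20)(-0.10)] = 0.1575
  C_31 = (-0.20)(-0.25) − (-0.10)(0.70) = 0.1200
  C_32 = −[(0.55)(-0.25) − (-0.10)(-0.35)] = 0.1725
  C_33 = (0.55)(0.70) − (-0.20)(-0.35) = 0.3150
det(I−A) = Σ_j (I−A)_1j·C_1j = (0.55)(0.4975) + (-0.20)(0.3050) + (-0.10)(0.1575) = 0.196875
adj(I−A) = Cᵀ =
  [ 0.4975   0.1850   0.1200]
  [ 0.3050   0.4300   0.1725]
  [ 0.1575   0.1575   0.3150]
(I − A)⁻¹ = adj(I−A) / det(I−A) ≈
  [   2.5270     0.9397     0.6095]
  [   1.5492     2.1841     0.8762]
  [   0.8000     0.8000     1.6000]
Δx = (I − A)⁻¹ Δd with Δd having -50 in the Software component and 0 elsewhere.
So Δx_1 = L_11 · (-50), where L_11 = adj(I−A)_11 / det(I−A) = 0.4975 / 0.196875.
Δx_1 = 0.4975 × (-50) / 0.196875 = -24.875 / 0.196875 ≈ -126.35.

Δx_1 = -126.35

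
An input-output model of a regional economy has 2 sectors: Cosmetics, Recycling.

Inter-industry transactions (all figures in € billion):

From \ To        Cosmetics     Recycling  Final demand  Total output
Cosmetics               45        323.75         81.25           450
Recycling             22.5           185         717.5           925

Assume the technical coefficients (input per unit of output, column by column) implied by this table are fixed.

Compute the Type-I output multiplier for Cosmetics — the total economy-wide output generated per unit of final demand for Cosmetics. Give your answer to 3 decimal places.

Technical coefficients a_ij = z_ij / X_j:
  a_CC = 45/450 = 0.10, a_RC = 22.5/450 = 0.05
  a_CR = 323.75/925 = 0.35, a_RR = 185/925 = 0.20
I − A =
  [   0.90    -0.35]
  [  -0.05     0.80]
det(I−A) = (0.90)(0.80) − (-0.35)(-0.05) = 0.7025
adj(I−A) = [[0.80, 0.35], [0.05, 0.90]]
(I − A)⁻¹ = adj(I−A) / det(I−A) ≈
  [   1.1388     0.4982]
  [   0.0712     1.2811]
The output multiplier for sector j is the column-j sum of the Leontief inverse (I − A)⁻¹ = adj(I−A) / det(I−A).
Column C of adj(I−A): (0.80, 0.05); det(I−A) = 0.7025.
m_C = (0.80 + 0.05) / 0.7025 = 0.85 / 0.7025 ≈ 1.210.

m_C = 1.210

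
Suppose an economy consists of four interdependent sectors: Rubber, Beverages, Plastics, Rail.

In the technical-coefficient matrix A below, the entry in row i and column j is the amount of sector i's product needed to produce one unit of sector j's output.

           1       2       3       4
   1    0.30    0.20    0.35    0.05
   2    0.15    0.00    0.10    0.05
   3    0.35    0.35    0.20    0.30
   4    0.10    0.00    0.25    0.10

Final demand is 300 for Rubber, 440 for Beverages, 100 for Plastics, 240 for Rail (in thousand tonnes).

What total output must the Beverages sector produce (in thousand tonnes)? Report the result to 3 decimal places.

x_2 = 841.755

I − A =
  [   0.70    -0.20    -0.35    -0.05]
  [  -0.15     1.00    -0.10    -0.05]
  [  -0.35    -0.35     0.80    -0.30]
  [  -0.10     0.00    -0.25     0.90]
Compute the cofactors C_ij = (−1)^(i+j)·(3×3 minor ij) of I−A; the adjugate is their transpose:
adj(I−A) = Cᵀ =
  [ 0.609125   0.243625   0.348000   0.163375]
  [ 0.139625   0.322375   0.122125   0.066375]
  [ 0.394000   0.287750   0.597000   0.236875]
  [ 0.177125   0.107000   0.204500   0.363625]
det(I−A) = Σ_j (I−A)_1j·C_1j = (0.70)(0.609125) + (-0.20)(0.139625) + (-0.35)(0.394000) + (-0.05)(0.177125) = 0.25170625
(I − A)⁻¹ = adj(I−A) / det(I−A) ≈
  [   2.4200     0.9679     1.3826     0.6491]
  [   0.5547     1.2808     0.4852     0.2637]
  [   1.5653     1.1432     2.3718     0.9411]
  [   0.7037     0.4251     0.8125     1.4446]
x = (I − A)⁻¹ d = adj(I−A)·d / det(I−A), with det(I−A) = 0.25170625:
  x_1 = (0.609125·300 + 0.243625·440 + 0.348000·100 + 0.163375·240) / 0.25170625 = 363.9425 / 0.25170625 ≈ 1445.902
  x_2 = (0.139625·300 + 0.322375·440 + 0.122125·100 + 0.066375·240) / 0.25170625 = 211.875 / 0.25170625 ≈ 841.755
  x_3 = (0.394000·300 + 0.287750·440 + 0.597000·100 + 0.236875·240) / 0.25170625 = 361.36 / 0.25170625 ≈ 1435.642
  x_4 = (0.177125·300 + 0.107000·440 + 0.204500·100 + 0.363625·240) / 0.25170625 = 207.9375 / 0.25170625 ≈ 826.112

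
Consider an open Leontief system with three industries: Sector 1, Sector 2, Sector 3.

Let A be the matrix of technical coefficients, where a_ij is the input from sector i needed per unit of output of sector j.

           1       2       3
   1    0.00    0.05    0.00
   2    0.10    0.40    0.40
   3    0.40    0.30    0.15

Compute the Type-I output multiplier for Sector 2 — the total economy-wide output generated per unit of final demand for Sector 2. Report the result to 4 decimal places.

m_2 = 3.2098

I − A =
  [   1.00    -0.05     0.00]
  [  -0.10     0.60    -0.40]
  [  -0.40    -0.30     0.85]
Cofactors of I−A, C_ij = (−1)^(i+j)·(minor ij) (rows/columns in the sector order above):
  C_11 = (0.60)(0.85) − (-0.40)(-0.30) = 0.3900
  C_12 = −[(-0.10)(0.85) − (-0.40)(-0.40)] = 0.2450
  C_13 = (-0.10)(-0.30) − (0.60)(-0.40) = 0.2700
  C_21 = −[(-0.05)(0.85) − (0.00)(-0.30)] = 0.0425
  C_22 = (1.00)(0.85) − (0.00)(-0.40) = 0.8500
  C_23 = −[(1.00)(-0.30) − (-0.05)(-0.40)] = 0.3200
  C_31 = (-0.05)(-0.40) − (0.00)(0.60) = 0.0200
  C_32 = −[(1.00)(-0.40) − (0.00)(-0.10)] = 0.4000
  C_33 = (1.00)(0.60) − (-0.05)(-0.10) = 0.5950
det(I−A) = Σ_j (I−A)_1j·C_1j = (1.00)(0.3900) + (-0.05)(0.2450) + (0.00)(0.2700) = 0.37775
adj(I−A) = Cᵀ =
  [ 0.3900   0.0425   0.0200]
  [ 0.2450   0.8500   0.4000]
  [ 0.2700   0.3200   0.5950]
(I − A)⁻¹ = adj(I−A) / det(I−A) ≈
  [   1.03243     0.11251     0.05295]
  [   0.64858     2.25017     1.05890]
  [   0.71476     0.84712     1.57512]
The output multiplier for sector j is the column-j sum of the Leontief inverse (I − A)⁻¹ = adj(I−A) / det(I−A).
Column 2 of adj(I−A): (0.0425, 0.8500, 0.3200); det(I−A) = 0.37775.
m_2 = (0.0425 + 0.8500 + 0.3200) / 0.37775 = 1.2125 / 0.37775 ≈ 3.2098.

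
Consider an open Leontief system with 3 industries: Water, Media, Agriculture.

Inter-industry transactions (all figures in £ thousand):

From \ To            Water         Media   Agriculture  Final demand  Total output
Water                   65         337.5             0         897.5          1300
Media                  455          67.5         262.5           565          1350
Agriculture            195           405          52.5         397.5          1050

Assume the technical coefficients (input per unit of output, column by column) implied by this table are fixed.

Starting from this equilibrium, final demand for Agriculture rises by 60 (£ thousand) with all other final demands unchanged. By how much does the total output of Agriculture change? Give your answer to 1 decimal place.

Technical coefficients a_ij = z_ij / X_j:
  a_11 = 65/1300 = 0.05, a_21 = 455/1300 = 0.35, a_31 = 195/1300 = 0.15
  a_12 = 337.5/1350 = 0.25, a_22 = 67.5/1350 = 0.05, a_32 = 405/1350 = 0.30
  a_13 = 0/1050 = 0.00, a_23 = 262.5/1050 = 0.25, a_33 = 52.5/1050 = 0.05
I − A =
  [   0.95    -0.25     0.00]
  [  -0.35     0.95    -0.25]
  [  -0.15    -0.30     0.95]
Cofactors of I−A, C_ij = (−1)^(i+j)·(minor ij) (rows/columns in the sector order above):
  C_11 = (0.95)(0.95) − (-0.25)(-0.30) = 0.8275
  C_12 = −[(-0.35)(0.95) − (-0.25)(-0.15)] = 0.3700
  C_13 = (-0.35)(-0.30) − (0.95)(-0.15) = 0.2475
  C_21 = −[(-0.25)(0.95) − (0.00)(-0.30)] = 0.2375
  C_22 = (0.95)(0.95) − (0.00)(-0.15) = 0.9025
  C_23 = −[(0.95)(-0.30) − (-0.25)(-0.15)] = 0.3225
  C_31 = (-0.25)(-0.25) − (0.00)(0.95) = 0.0625
  C_32 = −[(0.95)(-0.25) − (0.00)(-0.35)] = 0.2375
  C_33 = (0.95)(0.95) − (-0.25)(-0.35) = 0.8150
det(I−A) = Σ_j (I−A)_1j·C_1j = (0.95)(0.8275) + (-0.25)(0.3700) + (0.00)(0.2475) = 0.693625
adj(I−A) = Cᵀ =
  [ 0.8275   0.2375   0.0625]
  [ 0.3700   0.9025   0.2375]
  [ 0.2475   0.3225   0.8150]
(I − A)⁻¹ = adj(I−A) / det(I−A) ≈
  [   1.1930     0.3424     0.0901]
  [   0.5334     1.3011     0.3424]
  [   0.3568     0.4649     1.1750]
Δx = (I − A)⁻¹ Δd with Δd having +60 in the Agriculture component and 0 elsewhere.
So Δx_3 = L_33 · (+60), where L_33 = adj(I−A)_33 / det(I−A) = 0.8150 / 0.693625.
Δx_3 = 0.8150 × (+60) / 0.693625 = 48.90 / 0.693625 ≈ 70.5.

Δx_3 = 70.5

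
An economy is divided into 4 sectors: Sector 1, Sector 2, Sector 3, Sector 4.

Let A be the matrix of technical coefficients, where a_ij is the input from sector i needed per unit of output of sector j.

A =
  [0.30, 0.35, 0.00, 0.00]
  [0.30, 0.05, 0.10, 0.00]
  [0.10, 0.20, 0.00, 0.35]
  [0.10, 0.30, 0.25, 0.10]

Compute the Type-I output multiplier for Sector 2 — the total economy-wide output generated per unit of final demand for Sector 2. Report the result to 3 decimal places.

I − A =
  [   0.70    -0.35     0.00     0.00]
  [  -0.30     0.95    -0.10     0.00]
  [  -0.10    -0.20     1.00    -0.35]
  [  -0.10    -0.30    -0.25     0.90]
Compute the cofactors C_ij = (−1)^(i+j)·(3×3 minor ij) of I−A; the adjugate is their transpose:
adj(I−A) = Cᵀ =
  [ 0.743375   0.284375   0.031500   0.012250]
  [ 0.256250   0.568750   0.063000   0.024500]
  [ 0.204250   0.243250   0.504000   0.196000]
  [ 0.224750   0.288750   0.164500   0.542500]
det(I−A) = Σ_j (I−A)_1j·C_1j = (0.70)(0.743375) + (-0.35)(0.256250) + (0.00)(0.204250) + (0.00)(0.224750) = 0.430675
(I − A)⁻¹ = adj(I−A) / det(I−A) ≈
  [   1.7261     0.6603     0.0731     0.0284]
  [   0.5950     1.3206     0.1463     0.0569]
  [   0.4743     0.5648     1.1703     0.4551]
  [   0.5219     0.6705     0.3820     1.2597]
The output multiplier for sector j is the column-j sum of the Leontief inverse (I − A)⁻¹ = adj(I−A) / det(I−A).
Column 2 of adj(I−A): (0.284375, 0.568750, 0.243250, 0.288750); det(I−A) = 0.430675.
m_2 = (0.284375 + 0.568750 + 0.243250 + 0.288750) / 0.430675 = 1.385125 / 0.430675 ≈ 3.216.

m_2 = 3.216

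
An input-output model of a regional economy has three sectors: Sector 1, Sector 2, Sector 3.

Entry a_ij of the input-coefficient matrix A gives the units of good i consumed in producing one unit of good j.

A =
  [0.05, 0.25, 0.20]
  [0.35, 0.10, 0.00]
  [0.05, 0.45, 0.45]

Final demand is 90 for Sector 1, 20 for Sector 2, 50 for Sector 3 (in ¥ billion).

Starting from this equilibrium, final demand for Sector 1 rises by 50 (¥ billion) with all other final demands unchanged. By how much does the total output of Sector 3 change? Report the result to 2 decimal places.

Δx_3 = 26.53

I − A =
  [   0.95    -0.25    -0.20]
  [  -0.35     0.90     0.00]
  [  -0.05    -0.45     0.55]
Cofactors of I−A, C_ij = (−1)^(i+j)·(minor ij) (rows/columns in the sector order above):
  C_11 = (0.90)(0.55) − (0.00)(-0.45) = 0.4950
  C_12 = −[(-0.35)(0.55) − (0.00)(-0.05)] = 0.1925
  C_13 = (-0.35)(-0.45) − (0.90)(-0.05) = 0.2025
  C_21 = −[(-0.25)(0.55) − (-0.20)(-0.45)] = 0.2275
  C_22 = (0.95)(0.55) − (-0.20)(-0.05) = 0.5125
  C_23 = −[(0.95)(-0.45) − (-0.25)(-0.05)] = 0.4400
  C_31 = (-0.25)(0.00) − (-0.20)(0.90) = 0.1800
  C_32 = −[(0.95)(0.00) − (-0.20)(-0.35)] = 0.0700
  C_33 = (0.95)(0.90) − (-0.25)(-0.35) = 0.7675
det(I−A) = Σ_j (I−A)_1j·C_1j = (0.95)(0.4950) + (-0.25)(0.1925) + (-0.20)(0.2025) = 0.381625
adj(I−A) = Cᵀ =
  [ 0.4950   0.2275   0.1800]
  [ 0.1925   0.5125   0.0700]
  [ 0.2025   0.4400   0.7675]
(I − A)⁻¹ = adj(I−A) / det(I−A) ≈
  [   1.2971     0.5961     0.4717]
  [   0.5044     1.3429     0.1834]
  [   0.5306     1.1530     2.0111]
Δx = (I − A)⁻¹ Δd with Δd having +50 in the Sector 1 component and 0 elsewhere.
So Δx_3 = L_31 · (+50), where L_31 = adj(I−A)_31 / det(I−A) = 0.2025 / 0.381625.
Δx_3 = 0.2025 × (+50) / 0.381625 = 10.125 / 0.381625 ≈ 26.53.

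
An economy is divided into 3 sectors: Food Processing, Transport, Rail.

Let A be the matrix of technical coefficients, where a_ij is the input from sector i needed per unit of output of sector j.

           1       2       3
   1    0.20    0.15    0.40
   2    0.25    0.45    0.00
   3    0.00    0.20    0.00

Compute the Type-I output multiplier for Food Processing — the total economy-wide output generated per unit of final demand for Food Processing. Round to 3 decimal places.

m_1 = 2.222

I − A =
  [   0.80    -0.15    -0.40]
  [  -0.25     0.55     0.00]
  [   0.00    -0.20     1.00]
Cofactors of I−A, C_ij = (−1)^(i+j)·(minor ij) (rows/columns in the sector order above):
  C_11 = (0.55)(1.00) − (0.00)(-0.20) = 0.5500
  C_12 = −[(-0.25)(1.00) − (0.00)(0.00)] = 0.2500
  C_13 = (-0.25)(-0.20) − (0.55)(0.00) = 0.0500
  C_21 = −[(-0.15)(1.00) − (-0.40)(-0.20)] = 0.2300
  C_22 = (0.80)(1.00) − (-0.40)(0.00) = 0.8000
  C_23 = −[(0.80)(-0.20) − (-0.15)(0.00)] = 0.1600
  C_31 = (-0.15)(0.00) − (-0.40)(0.55) = 0.2200
  C_32 = −[(0.80)(0.00) − (-0.40)(-0.25)] = 0.1000
  C_33 = (0.80)(0.55) − (-0.15)(-0.25) = 0.4025
det(I−A) = Σ_j (I−A)_1j·C_1j = (0.80)(0.5500) + (-0.15)(0.2500) + (-0.40)(0.0500) = 0.3825
adj(I−A) = Cᵀ =
  [ 0.5500   0.2300   0.2200]
  [ 0.2500   0.8000   0.1000]
  [ 0.0500   0.1600   0.4025]
(I − A)⁻¹ = adj(I−A) / det(I−A) ≈
  [   1.4379     0.6013     0.5752]
  [   0.6536     2.0915     0.2614]
  [   0.1307     0.4183     1.0523]
The output multiplier for sector j is the column-j sum of the Leontief inverse (I − A)⁻¹ = adj(I−A) / det(I−A).
Column 1 of adj(I−A): (0.5500, 0.2500, 0.0500); det(I−A) = 0.3825.
m_1 = (0.5500 + 0.2500 + 0.0500) / 0.3825 = 0.85 / 0.3825 ≈ 2.222.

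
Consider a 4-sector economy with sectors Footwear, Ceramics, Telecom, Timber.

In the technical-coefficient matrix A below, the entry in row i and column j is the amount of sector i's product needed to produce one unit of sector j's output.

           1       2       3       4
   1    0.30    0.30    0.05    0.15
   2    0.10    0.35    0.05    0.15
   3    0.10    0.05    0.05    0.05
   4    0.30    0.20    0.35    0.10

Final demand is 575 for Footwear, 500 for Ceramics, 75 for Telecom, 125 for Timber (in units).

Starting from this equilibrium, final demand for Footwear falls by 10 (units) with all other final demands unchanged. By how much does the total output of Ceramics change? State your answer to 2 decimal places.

Δx_2 = -4.92

I − A =
  [   0.70    -0.30    -0.05    -0.15]
  [  -0.10     0.65    -0.05    -0.15]
  [  -0.10    -0.05     0.95    -0.05]
  [  -0.30    -0.20    -0.35     0.90]
Compute the cofactors C_ij = (−1)^(i+j)·(3×3 minor ij) of I−A; the adjugate is their transpose:
adj(I−A) = Cᵀ =
  [ 0.510500   0.285125   0.092625   0.137750]
  [ 0.137000   0.533000   0.078000   0.116000]
  [ 0.073000   0.070750   0.315750   0.041500]
  [ 0.229000   0.241000   0.171000   0.397000]
det(I−A) = Σ_j (I−A)_1j·C_1j = (0.70)(0.510500) + (-0.30)(0.137000) + (-0.05)(0.073000) + (-0.15)(0.229000) = 0.27825
(I − A)⁻¹ = adj(I−A) / det(I−A) ≈
  [   1.8347     1.0247     0.3329     0.4951]
  [   0.4924     1.9155     0.2803     0.4169]
  [   0.2624     0.2543     1.1348     0.1491]
  [   0.8230     0.8661     0.6146     1.4268]
Δx = (I − A)⁻¹ Δd with Δd having -10 in the Footwear component and 0 elsewhere.
So Δx_2 = L_21 · (-10), where L_21 = adj(I−A)_21 / det(I−A) = 0.137000 / 0.27825.
Δx_2 = 0.137000 × (-10) / 0.27825 = -1.37 / 0.27825 ≈ -4.92.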